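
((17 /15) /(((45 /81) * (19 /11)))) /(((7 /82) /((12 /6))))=92004 /3325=27.67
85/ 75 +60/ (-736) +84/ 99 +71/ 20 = 55157/ 10120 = 5.45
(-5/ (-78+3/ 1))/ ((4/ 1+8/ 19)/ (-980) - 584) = -133/ 1165089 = -0.00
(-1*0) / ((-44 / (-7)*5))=0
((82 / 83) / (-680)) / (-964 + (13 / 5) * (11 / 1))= 41 / 26396988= 0.00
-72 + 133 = 61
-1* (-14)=14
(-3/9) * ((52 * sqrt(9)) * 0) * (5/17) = 0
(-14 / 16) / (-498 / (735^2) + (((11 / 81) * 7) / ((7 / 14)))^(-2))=-152523525 / 48062662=-3.17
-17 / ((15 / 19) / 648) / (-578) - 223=-16903 / 85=-198.86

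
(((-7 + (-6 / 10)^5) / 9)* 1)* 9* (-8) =176944 / 3125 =56.62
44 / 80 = 11 / 20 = 0.55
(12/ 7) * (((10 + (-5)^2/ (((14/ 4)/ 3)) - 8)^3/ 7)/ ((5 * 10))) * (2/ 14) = 9.00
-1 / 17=-0.06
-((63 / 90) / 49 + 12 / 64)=-0.20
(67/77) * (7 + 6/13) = 6499/1001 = 6.49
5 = 5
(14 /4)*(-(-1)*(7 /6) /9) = 0.45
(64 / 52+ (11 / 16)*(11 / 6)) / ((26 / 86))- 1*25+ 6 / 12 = -263801 / 16224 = -16.26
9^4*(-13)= -85293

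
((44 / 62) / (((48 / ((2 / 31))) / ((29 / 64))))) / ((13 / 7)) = 2233 / 9594624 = 0.00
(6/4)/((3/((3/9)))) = 0.17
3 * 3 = 9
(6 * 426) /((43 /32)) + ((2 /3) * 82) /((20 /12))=416012 /215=1934.94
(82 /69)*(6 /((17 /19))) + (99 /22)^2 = 44135 /1564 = 28.22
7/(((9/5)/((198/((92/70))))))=13475/23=585.87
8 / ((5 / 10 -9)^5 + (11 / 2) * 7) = -256 / 1418625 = -0.00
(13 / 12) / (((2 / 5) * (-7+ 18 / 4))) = -13 / 12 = -1.08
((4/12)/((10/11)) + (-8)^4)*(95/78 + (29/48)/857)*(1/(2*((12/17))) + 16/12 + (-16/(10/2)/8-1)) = 6166752594079/1925164800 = 3203.23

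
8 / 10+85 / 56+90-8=23609 / 280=84.32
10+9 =19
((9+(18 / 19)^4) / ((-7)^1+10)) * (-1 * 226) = -96265830 / 130321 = -738.68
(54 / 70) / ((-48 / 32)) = -18 / 35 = -0.51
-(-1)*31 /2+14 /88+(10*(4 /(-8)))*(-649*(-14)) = -1998231 /44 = -45414.34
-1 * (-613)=613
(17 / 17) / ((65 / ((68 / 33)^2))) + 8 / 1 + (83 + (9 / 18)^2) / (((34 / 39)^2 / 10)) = 180580465073 / 163654920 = 1103.42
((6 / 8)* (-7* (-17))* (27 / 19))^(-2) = 5776 / 92910321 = 0.00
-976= -976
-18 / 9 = -2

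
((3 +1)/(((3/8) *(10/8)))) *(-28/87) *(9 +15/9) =-114688/3915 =-29.29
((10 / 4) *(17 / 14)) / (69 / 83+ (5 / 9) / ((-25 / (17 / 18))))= 2857275 / 762706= 3.75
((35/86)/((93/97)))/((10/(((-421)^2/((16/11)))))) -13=1320485861/255936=5159.44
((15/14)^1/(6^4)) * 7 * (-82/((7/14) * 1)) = -205/216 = -0.95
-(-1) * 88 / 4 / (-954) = -11 / 477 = -0.02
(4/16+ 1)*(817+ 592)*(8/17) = 14090/17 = 828.82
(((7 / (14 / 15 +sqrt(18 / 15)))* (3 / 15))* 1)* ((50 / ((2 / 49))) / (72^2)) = -60025 / 63936 +8575* sqrt(30) / 42624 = 0.16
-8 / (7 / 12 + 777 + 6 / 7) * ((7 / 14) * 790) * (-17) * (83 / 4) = 93633960 / 65389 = 1431.95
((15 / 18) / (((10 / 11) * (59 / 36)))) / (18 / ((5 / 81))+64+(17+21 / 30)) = 330 / 220247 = 0.00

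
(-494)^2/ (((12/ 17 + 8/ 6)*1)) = 239343/ 2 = 119671.50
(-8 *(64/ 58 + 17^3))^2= 1299764165184/ 841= 1545498412.82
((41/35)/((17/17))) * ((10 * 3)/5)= 246/35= 7.03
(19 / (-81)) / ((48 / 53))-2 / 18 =-1439 / 3888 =-0.37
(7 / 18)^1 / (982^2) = 7 / 17357832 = 0.00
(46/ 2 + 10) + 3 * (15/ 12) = 147/ 4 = 36.75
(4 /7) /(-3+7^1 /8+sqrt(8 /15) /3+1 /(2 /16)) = 203040 /2083921-1536 * sqrt(30) /2083921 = 0.09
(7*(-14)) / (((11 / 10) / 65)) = -63700 / 11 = -5790.91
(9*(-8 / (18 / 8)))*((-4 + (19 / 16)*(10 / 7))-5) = 1636 / 7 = 233.71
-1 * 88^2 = -7744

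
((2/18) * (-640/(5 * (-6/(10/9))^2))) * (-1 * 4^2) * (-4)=-204800/6561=-31.21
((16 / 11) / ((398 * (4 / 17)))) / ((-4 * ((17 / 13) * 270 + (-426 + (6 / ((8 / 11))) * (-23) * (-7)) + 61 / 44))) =-221 / 71524580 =-0.00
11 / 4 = 2.75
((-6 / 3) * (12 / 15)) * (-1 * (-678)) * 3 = -16272 / 5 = -3254.40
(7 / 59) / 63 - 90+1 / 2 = -95047 / 1062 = -89.50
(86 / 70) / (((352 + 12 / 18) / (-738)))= -47601 / 18515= -2.57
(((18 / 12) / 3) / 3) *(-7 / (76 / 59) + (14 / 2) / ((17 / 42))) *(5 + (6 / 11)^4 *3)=107390549 / 10317912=10.41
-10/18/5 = -1/9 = -0.11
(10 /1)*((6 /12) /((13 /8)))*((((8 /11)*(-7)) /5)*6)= -2688 /143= -18.80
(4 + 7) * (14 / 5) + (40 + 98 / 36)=6617 / 90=73.52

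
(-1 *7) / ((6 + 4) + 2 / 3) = -21 / 32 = -0.66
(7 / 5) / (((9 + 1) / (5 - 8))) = -21 / 50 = -0.42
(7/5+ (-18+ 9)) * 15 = -114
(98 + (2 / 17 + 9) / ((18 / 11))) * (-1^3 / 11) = -31693 / 3366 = -9.42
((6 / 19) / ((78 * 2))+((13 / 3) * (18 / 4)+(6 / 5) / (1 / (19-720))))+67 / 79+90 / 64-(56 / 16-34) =-2463145111 / 3122080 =-788.94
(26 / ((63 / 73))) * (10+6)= 30368 / 63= 482.03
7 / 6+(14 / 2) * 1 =49 / 6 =8.17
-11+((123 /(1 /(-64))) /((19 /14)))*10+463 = -1093492 /19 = -57552.21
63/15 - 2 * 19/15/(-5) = 4.71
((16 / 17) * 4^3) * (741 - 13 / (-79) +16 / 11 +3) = 663493632 / 14773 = 44912.59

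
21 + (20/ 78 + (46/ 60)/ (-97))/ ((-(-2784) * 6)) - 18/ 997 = 13218983194877/ 630016583040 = 20.98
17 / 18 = 0.94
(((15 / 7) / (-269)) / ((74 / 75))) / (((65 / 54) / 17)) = -103275 / 905723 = -0.11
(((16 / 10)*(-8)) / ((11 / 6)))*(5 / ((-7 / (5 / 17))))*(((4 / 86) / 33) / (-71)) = -0.00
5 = 5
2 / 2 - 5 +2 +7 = 5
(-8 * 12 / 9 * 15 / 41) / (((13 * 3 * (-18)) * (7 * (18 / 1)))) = 40 / 906633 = 0.00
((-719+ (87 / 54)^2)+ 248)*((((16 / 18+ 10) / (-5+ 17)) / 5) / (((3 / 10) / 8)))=-2266.85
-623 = -623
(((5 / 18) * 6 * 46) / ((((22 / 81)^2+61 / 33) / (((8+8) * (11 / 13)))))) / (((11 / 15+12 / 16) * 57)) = 19476547200 / 3049723573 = 6.39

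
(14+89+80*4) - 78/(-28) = 425.79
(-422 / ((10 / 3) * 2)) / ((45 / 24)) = -844 / 25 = -33.76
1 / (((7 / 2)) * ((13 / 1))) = 2 / 91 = 0.02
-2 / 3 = -0.67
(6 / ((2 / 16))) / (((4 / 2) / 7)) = 168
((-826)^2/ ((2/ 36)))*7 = 85966776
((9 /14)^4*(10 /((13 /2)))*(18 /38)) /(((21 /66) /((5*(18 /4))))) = 146146275 /16605316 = 8.80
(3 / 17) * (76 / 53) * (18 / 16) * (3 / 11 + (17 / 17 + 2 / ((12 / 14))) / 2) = 0.55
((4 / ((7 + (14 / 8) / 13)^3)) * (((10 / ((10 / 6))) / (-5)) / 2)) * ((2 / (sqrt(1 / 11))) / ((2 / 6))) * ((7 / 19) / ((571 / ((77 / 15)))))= -37120512 * sqrt(11) / 282654150275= -0.00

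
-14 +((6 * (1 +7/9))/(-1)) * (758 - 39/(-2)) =-24922/3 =-8307.33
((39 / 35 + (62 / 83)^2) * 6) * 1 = 2419266 / 241115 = 10.03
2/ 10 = 1/ 5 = 0.20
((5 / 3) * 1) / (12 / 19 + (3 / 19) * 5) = 95 / 81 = 1.17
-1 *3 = -3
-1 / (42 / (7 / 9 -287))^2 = -33856 / 729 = -46.44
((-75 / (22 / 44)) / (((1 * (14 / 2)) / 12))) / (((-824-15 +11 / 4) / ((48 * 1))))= 23040 / 1561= 14.76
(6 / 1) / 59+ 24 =1422 / 59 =24.10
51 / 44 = 1.16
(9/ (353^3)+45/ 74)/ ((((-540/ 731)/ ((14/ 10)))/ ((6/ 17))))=-66200422659/ 162751814900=-0.41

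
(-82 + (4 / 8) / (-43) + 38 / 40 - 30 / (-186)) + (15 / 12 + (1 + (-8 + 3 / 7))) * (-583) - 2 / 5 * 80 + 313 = 308155577 / 93310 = 3302.49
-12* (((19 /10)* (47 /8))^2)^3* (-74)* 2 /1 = 56290062662207593239 /16384000000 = 3435672769.91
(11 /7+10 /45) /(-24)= -0.07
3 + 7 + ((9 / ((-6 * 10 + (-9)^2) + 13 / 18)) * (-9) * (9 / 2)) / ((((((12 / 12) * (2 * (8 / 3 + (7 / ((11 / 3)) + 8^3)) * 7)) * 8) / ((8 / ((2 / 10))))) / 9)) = 923409695 / 93315278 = 9.90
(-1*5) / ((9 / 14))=-70 / 9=-7.78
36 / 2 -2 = 16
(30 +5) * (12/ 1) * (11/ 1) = 4620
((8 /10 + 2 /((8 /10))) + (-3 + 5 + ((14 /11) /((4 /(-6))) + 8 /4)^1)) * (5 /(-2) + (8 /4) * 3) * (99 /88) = 37359 /1760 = 21.23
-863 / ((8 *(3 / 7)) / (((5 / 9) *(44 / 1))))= -332255 / 54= -6152.87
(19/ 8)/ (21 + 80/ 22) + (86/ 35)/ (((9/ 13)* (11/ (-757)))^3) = -177695081597792623/ 73626288120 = -2413473.31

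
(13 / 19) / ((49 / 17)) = 221 / 931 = 0.24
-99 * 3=-297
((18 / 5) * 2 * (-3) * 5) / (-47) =108 / 47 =2.30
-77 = -77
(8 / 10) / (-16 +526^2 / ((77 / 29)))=77 / 10027965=0.00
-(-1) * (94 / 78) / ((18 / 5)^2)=1175 / 12636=0.09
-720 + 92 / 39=-27988 / 39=-717.64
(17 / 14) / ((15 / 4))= 34 / 105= 0.32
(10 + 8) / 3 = 6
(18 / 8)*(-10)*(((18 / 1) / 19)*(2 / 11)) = -3.88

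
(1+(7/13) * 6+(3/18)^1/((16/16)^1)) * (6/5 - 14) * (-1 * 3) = 10976/65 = 168.86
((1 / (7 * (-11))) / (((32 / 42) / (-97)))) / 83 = 291 / 14608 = 0.02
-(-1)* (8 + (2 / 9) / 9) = 650 / 81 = 8.02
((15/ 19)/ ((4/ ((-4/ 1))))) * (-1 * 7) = 105/ 19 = 5.53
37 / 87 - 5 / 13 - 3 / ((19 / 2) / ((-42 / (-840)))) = 5347 / 214890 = 0.02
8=8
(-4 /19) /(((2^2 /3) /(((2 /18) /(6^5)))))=-0.00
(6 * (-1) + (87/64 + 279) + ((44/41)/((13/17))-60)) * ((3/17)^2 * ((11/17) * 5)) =214308765/9858368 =21.74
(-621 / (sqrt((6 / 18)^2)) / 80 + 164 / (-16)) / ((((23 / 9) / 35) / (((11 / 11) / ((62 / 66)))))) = -5577957 / 11408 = -488.95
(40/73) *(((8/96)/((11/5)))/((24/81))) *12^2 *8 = 64800/803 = 80.70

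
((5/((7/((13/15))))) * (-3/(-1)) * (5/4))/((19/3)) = 195/532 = 0.37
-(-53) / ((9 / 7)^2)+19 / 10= 27509 / 810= 33.96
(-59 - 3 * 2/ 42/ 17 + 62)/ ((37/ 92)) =32752/ 4403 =7.44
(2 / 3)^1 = 2 / 3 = 0.67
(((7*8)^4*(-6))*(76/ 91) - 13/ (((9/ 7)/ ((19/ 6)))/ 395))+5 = -34603821977/ 702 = -49293193.70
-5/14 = -0.36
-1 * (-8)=8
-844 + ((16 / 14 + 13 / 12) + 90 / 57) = -1340951 / 1596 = -840.19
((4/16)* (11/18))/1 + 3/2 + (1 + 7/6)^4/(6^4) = 2804593/1679616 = 1.67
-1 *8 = -8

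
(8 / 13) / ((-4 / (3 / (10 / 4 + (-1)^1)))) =-4 / 13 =-0.31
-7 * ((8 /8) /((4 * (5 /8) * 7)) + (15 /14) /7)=-103 /70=-1.47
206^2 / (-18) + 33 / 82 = -1739579 / 738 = -2357.15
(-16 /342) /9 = -8 /1539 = -0.01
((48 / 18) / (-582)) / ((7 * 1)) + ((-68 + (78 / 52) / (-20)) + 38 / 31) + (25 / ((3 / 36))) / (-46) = -12787619909 / 174285720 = -73.37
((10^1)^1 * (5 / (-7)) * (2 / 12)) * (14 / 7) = -50 / 21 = -2.38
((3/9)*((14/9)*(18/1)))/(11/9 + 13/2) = 1.21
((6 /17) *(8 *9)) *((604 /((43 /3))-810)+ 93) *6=-4424544 /43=-102896.37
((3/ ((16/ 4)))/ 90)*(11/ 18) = 11/ 2160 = 0.01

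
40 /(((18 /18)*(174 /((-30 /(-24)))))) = 25 /87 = 0.29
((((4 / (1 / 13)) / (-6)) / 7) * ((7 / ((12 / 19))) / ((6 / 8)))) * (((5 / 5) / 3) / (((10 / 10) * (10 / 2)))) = -494 / 405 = -1.22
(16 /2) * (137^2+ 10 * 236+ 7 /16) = 338071 /2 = 169035.50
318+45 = 363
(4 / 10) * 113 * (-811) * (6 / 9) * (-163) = 59751236 / 15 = 3983415.73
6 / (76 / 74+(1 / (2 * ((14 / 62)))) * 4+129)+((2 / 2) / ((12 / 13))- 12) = -4693553 / 431652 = -10.87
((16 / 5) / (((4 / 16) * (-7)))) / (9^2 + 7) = -0.02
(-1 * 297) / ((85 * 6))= -99 / 170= -0.58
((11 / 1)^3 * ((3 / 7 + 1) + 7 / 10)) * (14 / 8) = 198319 / 40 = 4957.98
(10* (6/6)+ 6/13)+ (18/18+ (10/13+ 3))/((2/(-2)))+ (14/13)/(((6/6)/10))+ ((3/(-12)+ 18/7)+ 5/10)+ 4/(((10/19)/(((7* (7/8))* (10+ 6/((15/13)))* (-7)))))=-44896097/9100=-4933.64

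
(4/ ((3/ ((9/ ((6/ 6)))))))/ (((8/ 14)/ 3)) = 63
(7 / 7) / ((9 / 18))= 2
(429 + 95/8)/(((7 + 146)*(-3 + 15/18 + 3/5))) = -17635/9588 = -1.84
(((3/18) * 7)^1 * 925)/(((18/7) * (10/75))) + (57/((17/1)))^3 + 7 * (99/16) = 2284127423/707472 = 3228.58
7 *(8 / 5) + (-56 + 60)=15.20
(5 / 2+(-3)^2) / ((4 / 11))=253 / 8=31.62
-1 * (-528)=528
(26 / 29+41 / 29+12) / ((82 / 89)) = 36935 / 2378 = 15.53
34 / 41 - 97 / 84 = -1121 / 3444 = -0.33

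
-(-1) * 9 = 9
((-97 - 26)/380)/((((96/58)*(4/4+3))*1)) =-1189/24320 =-0.05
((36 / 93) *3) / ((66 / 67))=402 / 341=1.18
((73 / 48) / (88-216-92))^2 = 5329 / 111513600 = 0.00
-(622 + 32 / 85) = -622.38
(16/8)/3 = 0.67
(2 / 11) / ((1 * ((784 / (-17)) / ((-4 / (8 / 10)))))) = 85 / 4312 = 0.02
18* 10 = 180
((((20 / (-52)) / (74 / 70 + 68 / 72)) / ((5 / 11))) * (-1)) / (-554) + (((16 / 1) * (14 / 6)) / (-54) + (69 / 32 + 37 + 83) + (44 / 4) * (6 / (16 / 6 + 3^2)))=52367215087171 / 411946909920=127.12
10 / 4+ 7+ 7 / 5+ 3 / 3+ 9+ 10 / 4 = 117 / 5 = 23.40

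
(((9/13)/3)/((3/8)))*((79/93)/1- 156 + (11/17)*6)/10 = -191324/20553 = -9.31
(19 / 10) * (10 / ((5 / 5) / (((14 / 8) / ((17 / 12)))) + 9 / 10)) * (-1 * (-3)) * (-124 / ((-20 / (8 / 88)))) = 74214 / 3949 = 18.79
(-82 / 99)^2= 6724 / 9801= 0.69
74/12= 37/6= 6.17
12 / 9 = 1.33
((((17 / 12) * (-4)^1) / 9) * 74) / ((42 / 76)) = -47804 / 567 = -84.31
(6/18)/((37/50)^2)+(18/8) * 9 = 342667/16428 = 20.86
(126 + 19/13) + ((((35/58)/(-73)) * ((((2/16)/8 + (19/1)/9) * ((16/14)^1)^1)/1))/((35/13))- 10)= 465473321/3963024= 117.45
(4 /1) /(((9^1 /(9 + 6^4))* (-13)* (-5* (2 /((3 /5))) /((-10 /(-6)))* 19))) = 58 /247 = 0.23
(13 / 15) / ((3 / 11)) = 143 / 45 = 3.18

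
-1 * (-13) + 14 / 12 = 85 / 6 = 14.17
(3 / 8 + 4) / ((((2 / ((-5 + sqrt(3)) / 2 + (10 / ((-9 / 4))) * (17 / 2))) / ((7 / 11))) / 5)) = -888125 / 3168 + 1225 * sqrt(3) / 352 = -274.31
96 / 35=2.74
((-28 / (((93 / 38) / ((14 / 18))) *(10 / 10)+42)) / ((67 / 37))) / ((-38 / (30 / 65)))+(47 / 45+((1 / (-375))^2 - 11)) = -4879215088387 / 490304953125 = -9.95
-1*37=-37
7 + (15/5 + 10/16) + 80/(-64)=75/8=9.38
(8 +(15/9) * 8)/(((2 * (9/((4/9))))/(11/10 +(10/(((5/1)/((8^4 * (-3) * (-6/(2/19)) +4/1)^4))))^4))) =11452896048938692622424684755075068845814059572819522602667916206756466176172578133333333333333568/405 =28278755676391833635616510000000000000000000000000000000000000000000000000000000000000000000000.00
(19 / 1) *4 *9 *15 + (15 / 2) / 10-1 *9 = 41007 / 4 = 10251.75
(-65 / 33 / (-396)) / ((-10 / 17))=-221 / 26136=-0.01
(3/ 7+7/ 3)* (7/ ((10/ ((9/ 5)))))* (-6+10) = 348/ 25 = 13.92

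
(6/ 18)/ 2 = 1/ 6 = 0.17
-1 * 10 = -10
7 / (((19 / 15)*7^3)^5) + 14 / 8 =11755432307211389857 / 6717389889833344204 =1.75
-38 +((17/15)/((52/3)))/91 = -899063/23660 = -38.00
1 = 1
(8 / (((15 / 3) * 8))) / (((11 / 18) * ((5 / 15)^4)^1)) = 1458 / 55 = 26.51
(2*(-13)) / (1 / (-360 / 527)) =9360 / 527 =17.76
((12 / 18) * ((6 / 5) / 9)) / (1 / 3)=4 / 15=0.27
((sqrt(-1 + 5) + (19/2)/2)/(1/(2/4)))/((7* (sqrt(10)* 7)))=27* sqrt(10)/3920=0.02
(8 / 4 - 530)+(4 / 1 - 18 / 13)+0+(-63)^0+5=-6752 / 13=-519.38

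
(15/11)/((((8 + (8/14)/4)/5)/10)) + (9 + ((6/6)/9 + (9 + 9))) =66746/1881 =35.48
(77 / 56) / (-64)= -0.02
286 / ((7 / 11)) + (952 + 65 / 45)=88381 / 63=1402.87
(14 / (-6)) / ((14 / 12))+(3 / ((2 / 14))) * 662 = 13900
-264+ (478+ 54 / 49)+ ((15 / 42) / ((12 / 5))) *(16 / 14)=31645 / 147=215.27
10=10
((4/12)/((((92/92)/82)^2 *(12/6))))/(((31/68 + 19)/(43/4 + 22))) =7487174/3969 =1886.41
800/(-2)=-400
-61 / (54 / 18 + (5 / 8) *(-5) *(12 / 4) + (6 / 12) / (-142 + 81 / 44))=3009496 / 314693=9.56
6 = 6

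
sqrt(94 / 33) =sqrt(3102) / 33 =1.69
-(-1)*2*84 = 168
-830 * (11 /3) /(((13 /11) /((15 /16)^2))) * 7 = -26362875 /1664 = -15843.07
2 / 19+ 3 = 59 / 19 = 3.11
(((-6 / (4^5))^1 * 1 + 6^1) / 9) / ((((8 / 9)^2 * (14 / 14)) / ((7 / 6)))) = 64449 / 65536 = 0.98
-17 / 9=-1.89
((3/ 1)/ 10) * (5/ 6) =1/ 4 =0.25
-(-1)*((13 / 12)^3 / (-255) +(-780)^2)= 268085373803 / 440640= 608400.00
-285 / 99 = -95 / 33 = -2.88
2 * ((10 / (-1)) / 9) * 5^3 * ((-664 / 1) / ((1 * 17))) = 10849.67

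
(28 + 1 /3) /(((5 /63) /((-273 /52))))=-7497 /4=-1874.25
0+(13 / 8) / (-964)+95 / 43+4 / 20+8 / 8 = 5650101 / 1658080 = 3.41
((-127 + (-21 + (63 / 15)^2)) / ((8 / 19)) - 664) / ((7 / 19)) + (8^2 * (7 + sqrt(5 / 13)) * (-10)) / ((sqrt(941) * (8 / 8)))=-3699699 / 1400 - 640 * sqrt(941) * (sqrt(65) + 91) / 12233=-2801.62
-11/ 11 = -1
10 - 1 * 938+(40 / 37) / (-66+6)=-103010 / 111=-928.02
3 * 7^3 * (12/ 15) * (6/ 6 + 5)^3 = 889056/ 5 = 177811.20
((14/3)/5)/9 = 14/135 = 0.10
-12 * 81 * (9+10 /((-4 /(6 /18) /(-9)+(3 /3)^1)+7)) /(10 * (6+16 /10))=-34263 /266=-128.81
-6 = -6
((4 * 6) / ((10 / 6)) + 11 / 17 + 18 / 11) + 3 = 18404 / 935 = 19.68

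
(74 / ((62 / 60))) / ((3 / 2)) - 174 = -3914 / 31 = -126.26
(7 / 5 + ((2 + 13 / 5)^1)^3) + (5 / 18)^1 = 222781 / 2250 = 99.01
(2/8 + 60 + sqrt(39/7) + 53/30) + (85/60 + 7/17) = sqrt(273)/7 + 32561/510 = 66.21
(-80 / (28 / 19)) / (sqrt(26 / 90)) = -1140 *sqrt(65) / 91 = -101.00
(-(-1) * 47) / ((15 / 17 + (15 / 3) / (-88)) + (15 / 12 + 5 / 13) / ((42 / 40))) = 19195176 / 972955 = 19.73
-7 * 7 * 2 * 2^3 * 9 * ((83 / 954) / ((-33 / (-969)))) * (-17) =178655176 / 583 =306441.13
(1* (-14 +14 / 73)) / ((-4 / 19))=4788 / 73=65.59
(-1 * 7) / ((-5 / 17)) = 119 / 5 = 23.80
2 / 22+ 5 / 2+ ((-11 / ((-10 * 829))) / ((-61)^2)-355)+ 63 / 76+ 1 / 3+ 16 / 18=-40657898968303 / 116046752580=-350.36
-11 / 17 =-0.65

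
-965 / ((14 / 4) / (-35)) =9650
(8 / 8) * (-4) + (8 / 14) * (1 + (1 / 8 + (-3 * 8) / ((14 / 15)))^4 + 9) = 4216846576609 / 17210368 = 245017.80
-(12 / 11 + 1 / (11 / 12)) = -24 / 11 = -2.18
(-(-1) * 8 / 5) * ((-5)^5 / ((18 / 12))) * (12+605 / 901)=-114170000 / 2703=-42238.25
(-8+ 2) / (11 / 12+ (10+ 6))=-72 / 203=-0.35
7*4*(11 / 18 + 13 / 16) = 1435 / 36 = 39.86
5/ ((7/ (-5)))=-3.57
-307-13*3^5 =-3466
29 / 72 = 0.40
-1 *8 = -8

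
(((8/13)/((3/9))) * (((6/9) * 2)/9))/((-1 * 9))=-32/1053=-0.03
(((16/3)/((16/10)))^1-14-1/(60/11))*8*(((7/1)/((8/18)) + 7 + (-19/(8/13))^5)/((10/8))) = 39900114655219/20480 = 1948247785.90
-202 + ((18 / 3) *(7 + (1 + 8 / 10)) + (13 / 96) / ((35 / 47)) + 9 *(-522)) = -16285981 / 3360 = -4847.02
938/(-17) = -938/17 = -55.18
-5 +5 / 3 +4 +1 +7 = 26 / 3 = 8.67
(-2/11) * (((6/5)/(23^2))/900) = -1/2182125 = -0.00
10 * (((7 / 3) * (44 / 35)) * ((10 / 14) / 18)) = 220 / 189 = 1.16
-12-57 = -69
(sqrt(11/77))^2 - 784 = -5487/7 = -783.86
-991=-991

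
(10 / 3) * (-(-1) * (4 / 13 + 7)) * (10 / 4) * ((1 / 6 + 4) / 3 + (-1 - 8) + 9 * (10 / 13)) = -382375 / 9126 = -41.90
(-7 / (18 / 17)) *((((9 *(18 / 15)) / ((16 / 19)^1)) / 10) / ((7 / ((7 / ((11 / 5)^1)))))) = -6783 / 1760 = -3.85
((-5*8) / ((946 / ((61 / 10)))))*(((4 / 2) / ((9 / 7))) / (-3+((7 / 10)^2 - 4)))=24400 / 395901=0.06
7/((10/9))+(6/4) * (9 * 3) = 234/5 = 46.80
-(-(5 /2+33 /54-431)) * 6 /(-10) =3851 /15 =256.73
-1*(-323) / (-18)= -17.94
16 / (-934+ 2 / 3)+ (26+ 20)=8047 / 175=45.98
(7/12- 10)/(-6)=113/72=1.57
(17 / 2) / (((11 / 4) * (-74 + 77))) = 1.03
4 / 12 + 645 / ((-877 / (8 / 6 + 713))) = -1381358 / 2631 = -525.03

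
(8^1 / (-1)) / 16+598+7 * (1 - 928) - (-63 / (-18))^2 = -23615 / 4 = -5903.75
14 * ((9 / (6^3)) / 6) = 7 / 72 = 0.10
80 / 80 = 1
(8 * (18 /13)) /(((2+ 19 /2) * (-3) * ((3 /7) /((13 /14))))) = -16 /23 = -0.70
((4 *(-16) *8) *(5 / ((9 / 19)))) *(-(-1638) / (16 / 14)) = -7745920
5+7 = 12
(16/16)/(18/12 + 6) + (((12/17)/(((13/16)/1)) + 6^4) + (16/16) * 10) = 4332712/3315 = 1307.00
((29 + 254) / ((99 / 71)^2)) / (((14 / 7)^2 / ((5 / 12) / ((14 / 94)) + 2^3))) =1293928921 / 3293136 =392.92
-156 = -156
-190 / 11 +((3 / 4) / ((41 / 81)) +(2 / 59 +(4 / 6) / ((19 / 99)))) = -24840599 / 2022284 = -12.28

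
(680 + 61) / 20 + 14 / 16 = 1517 / 40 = 37.92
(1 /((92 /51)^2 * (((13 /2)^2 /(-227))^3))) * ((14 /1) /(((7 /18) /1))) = -4381072255152 /2553381961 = -1715.79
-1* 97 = -97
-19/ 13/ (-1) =19/ 13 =1.46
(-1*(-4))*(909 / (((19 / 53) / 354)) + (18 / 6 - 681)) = 68167104 / 19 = 3587742.32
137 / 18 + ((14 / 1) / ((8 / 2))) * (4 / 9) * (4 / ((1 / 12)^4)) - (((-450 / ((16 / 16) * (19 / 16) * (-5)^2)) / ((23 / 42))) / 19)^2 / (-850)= 68049923197780369 / 527389538850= 129031.61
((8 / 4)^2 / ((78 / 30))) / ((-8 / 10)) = -25 / 13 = -1.92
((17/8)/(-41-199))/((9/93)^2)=-16337/17280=-0.95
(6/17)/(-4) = -3/34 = -0.09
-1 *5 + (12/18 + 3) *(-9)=-38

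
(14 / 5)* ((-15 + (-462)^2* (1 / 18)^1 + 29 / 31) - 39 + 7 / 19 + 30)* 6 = 585563496 / 2945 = 198833.11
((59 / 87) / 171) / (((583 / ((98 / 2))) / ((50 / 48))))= 72275 / 208158984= 0.00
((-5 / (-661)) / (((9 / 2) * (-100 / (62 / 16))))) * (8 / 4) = -31 / 237960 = -0.00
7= 7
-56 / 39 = -1.44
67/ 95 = 0.71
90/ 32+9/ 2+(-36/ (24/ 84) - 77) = -3131/ 16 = -195.69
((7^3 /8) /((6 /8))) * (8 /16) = 343 /12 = 28.58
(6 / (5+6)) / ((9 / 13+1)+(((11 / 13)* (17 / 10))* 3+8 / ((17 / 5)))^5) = 105436593020200000 / 2549016144183546684009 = 0.00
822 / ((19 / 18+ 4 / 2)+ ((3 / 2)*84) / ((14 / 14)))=14796 / 2323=6.37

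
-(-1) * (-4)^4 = 256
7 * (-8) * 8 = -448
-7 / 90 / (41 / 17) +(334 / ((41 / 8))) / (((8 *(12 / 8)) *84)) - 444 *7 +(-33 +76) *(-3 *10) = -12622167 / 2870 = -4397.97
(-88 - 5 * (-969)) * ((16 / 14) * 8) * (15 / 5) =913344 / 7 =130477.71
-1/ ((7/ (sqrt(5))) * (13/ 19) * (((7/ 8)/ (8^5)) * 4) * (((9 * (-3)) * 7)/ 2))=2490368 * sqrt(5)/ 120393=46.25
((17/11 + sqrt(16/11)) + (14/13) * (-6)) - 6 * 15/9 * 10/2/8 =-6387/572 + 4 * sqrt(11)/11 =-9.96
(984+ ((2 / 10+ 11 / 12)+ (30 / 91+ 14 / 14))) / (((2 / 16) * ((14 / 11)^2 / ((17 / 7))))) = 11078995829 / 936390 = 11831.60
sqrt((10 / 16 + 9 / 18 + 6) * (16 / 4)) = sqrt(114) / 2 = 5.34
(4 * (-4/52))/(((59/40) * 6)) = -80/2301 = -0.03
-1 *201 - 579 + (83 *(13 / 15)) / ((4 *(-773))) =-36177479 / 46380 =-780.02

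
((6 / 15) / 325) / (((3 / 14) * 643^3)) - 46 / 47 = -59616348293434 / 60912355866375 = -0.98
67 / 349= 0.19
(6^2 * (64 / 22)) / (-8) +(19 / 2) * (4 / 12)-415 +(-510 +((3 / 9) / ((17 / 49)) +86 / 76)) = -932.83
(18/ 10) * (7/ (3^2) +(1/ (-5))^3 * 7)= 812/ 625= 1.30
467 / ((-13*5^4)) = -467 / 8125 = -0.06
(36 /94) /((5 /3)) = 54 /235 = 0.23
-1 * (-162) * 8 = 1296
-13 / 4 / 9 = -13 / 36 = -0.36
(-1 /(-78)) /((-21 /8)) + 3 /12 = 803 /3276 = 0.25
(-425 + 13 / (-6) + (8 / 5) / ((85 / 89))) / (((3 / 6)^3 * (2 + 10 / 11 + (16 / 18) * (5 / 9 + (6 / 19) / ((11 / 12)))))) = -6122671929 / 6671650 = -917.71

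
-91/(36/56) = -1274/9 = -141.56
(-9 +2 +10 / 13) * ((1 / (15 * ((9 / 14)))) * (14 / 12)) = -0.75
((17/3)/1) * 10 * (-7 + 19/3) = -340/9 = -37.78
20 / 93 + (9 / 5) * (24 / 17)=2.76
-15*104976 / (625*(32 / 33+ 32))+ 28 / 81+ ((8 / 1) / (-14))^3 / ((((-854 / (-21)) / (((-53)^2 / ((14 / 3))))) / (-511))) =19234336217743 / 14405485500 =1335.21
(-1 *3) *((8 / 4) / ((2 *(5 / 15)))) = -9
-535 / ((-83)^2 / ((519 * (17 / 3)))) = -1573435 / 6889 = -228.40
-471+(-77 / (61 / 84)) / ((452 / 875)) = -4661478 / 6893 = -676.26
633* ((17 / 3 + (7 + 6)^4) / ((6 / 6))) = 18082700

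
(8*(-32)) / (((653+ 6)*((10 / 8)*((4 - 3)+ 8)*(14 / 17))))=-8704 / 207585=-0.04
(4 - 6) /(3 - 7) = 1 /2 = 0.50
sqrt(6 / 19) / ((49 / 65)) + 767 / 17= 65 * sqrt(114) / 931 + 767 / 17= 45.86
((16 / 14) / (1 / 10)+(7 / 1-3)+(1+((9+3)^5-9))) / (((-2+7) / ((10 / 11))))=3483752 / 77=45243.53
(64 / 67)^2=4096 / 4489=0.91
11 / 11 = 1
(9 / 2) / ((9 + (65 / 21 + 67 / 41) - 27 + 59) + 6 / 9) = 7749 / 79894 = 0.10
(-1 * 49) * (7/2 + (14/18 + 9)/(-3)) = -637/54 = -11.80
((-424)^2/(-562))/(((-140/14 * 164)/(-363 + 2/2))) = -4067432/57605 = -70.61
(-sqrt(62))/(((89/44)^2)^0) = -7.87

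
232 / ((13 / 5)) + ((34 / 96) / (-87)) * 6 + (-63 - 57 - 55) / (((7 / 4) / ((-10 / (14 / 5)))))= 28269973 / 63336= 446.35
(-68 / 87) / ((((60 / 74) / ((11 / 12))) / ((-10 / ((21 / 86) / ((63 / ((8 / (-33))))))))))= -3272687 / 348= -9404.27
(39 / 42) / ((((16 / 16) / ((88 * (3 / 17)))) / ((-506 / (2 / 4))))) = -1736592 / 119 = -14593.21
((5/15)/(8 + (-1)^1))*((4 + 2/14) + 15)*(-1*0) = 0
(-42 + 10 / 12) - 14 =-331 / 6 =-55.17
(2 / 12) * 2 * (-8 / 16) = -1 / 6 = -0.17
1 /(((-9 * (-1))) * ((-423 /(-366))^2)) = 14884 /178929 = 0.08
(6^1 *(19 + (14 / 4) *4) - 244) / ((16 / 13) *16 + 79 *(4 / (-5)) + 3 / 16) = 47840 / 45053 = 1.06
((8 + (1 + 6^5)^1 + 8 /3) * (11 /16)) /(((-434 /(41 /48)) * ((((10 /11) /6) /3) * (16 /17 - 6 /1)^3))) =569435580659 /353341829120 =1.61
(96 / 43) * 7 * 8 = 5376 / 43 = 125.02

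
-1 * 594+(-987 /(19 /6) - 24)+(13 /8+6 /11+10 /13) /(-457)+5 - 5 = -9234944409 /9933352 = -929.69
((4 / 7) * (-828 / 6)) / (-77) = 552 / 539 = 1.02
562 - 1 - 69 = 492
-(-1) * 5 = 5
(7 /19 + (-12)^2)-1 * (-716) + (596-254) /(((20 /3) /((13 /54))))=331633 /380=872.72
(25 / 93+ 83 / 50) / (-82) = -8969 / 381300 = -0.02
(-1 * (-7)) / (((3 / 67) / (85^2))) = 3388525 / 3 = 1129508.33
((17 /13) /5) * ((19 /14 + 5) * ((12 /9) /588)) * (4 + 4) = 6052 /200655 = 0.03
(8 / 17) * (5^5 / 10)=2500 / 17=147.06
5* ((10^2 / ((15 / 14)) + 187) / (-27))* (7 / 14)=-4205 / 162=-25.96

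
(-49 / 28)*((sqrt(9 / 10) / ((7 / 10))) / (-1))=3*sqrt(10) / 4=2.37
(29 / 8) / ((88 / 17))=493 / 704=0.70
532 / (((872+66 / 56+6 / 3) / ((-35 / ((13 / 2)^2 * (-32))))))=13034 / 828269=0.02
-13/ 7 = -1.86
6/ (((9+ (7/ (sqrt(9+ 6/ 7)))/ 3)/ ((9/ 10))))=150903/ 249790-567 * sqrt(483)/ 249790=0.55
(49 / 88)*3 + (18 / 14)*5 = 4989 / 616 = 8.10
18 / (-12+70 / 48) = -1.71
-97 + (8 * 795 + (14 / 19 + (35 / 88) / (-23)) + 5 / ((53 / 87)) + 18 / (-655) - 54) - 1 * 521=7605361215061 / 1335000040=5696.90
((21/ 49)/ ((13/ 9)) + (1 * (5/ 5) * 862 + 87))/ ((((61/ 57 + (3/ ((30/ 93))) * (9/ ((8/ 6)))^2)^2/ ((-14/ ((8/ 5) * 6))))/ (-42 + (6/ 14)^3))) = 0.32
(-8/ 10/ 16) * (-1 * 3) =3/ 20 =0.15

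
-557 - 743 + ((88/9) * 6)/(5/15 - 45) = -1301.31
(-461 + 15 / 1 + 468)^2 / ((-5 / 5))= -484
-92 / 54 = -46 / 27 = -1.70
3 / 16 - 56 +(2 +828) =12387 / 16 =774.19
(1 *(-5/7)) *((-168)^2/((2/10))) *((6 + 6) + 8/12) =-1276800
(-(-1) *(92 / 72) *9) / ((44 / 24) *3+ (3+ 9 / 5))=115 / 103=1.12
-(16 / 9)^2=-256 / 81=-3.16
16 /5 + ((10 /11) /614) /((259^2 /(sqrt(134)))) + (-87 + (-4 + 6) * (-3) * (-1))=-389 /5 + 5 * sqrt(134) /226532537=-77.80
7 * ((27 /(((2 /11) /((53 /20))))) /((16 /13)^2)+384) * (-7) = -323027061 /10240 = -31545.61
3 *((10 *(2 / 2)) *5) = 150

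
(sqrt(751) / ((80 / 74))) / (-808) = -37 * sqrt(751) / 32320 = -0.03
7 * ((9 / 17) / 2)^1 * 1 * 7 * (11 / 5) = 4851 / 170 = 28.54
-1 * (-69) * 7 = 483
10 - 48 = -38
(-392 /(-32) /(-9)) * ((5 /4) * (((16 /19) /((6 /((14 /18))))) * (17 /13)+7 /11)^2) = -800340036125 /774942174864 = -1.03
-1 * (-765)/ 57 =255/ 19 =13.42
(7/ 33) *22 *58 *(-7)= -5684/ 3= -1894.67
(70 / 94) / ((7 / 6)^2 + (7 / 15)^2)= 4500 / 9541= 0.47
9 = 9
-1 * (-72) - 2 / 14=503 / 7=71.86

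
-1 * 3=-3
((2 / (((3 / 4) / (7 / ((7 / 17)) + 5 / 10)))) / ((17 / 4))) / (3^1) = 560 / 153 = 3.66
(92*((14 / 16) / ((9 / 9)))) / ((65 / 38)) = 3059 / 65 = 47.06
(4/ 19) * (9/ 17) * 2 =72/ 323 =0.22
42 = 42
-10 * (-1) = 10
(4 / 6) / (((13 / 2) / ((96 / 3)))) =128 / 39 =3.28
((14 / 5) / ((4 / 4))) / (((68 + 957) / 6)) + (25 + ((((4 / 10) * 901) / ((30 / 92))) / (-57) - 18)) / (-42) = 11461523 / 36807750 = 0.31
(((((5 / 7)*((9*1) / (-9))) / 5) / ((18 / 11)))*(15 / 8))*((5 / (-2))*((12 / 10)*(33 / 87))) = 605 / 3248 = 0.19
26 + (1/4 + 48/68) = 1833/68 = 26.96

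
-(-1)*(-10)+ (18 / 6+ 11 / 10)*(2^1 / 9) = -9.09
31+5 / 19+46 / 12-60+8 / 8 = -2725 / 114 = -23.90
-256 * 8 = -2048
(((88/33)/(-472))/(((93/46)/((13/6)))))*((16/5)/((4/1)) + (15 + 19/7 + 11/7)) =-210197/1728405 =-0.12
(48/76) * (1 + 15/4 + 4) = 105/19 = 5.53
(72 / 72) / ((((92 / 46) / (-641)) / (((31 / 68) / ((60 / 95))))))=-377549 / 1632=-231.34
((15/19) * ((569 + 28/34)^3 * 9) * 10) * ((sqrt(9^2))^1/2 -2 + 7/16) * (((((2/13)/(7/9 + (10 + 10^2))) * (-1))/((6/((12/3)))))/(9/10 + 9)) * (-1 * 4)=14445970.05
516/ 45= 172/ 15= 11.47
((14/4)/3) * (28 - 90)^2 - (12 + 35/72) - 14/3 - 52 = 317917/72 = 4415.51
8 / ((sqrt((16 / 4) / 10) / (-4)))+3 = 3-16*sqrt(10) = -47.60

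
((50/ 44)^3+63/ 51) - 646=-116447103/ 181016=-643.30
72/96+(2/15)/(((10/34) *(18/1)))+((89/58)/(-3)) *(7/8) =0.33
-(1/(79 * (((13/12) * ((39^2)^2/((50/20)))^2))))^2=-0.00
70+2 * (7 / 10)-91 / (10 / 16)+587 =2564 / 5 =512.80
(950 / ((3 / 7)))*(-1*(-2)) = 13300 / 3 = 4433.33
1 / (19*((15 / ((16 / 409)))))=16 / 116565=0.00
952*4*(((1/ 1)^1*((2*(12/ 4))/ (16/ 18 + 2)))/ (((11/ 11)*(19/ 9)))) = 925344/ 247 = 3746.33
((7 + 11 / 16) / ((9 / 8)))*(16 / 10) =164 / 15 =10.93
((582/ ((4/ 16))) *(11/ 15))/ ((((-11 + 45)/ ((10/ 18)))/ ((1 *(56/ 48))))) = 14938/ 459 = 32.54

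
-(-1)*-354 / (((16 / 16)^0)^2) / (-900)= 59 / 150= 0.39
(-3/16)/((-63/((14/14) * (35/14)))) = 5/672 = 0.01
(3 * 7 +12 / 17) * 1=369 / 17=21.71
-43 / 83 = -0.52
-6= -6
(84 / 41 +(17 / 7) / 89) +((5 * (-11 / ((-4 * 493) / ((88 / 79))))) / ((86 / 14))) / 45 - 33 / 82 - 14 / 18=0.90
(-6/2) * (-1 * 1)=3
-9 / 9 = -1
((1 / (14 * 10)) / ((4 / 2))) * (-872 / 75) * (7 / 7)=-109 / 2625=-0.04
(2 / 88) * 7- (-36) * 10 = 15847 / 44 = 360.16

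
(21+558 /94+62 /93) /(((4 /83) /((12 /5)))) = 323036 /235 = 1374.62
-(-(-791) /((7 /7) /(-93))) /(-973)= -10509 /139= -75.60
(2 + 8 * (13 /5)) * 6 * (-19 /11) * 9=-116964 /55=-2126.62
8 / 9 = 0.89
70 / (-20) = -7 / 2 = -3.50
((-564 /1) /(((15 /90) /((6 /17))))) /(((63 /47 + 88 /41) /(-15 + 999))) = -38499795072 /114223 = -337058.17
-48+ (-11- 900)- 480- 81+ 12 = -1508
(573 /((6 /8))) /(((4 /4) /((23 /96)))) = 4393 /24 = 183.04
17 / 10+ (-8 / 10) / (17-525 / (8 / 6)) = 25651 / 15070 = 1.70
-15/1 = -15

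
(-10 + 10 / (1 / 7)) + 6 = 66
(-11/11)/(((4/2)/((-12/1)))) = 6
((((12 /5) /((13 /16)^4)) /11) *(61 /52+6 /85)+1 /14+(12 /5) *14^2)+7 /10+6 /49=40138360011609 /85053943975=471.92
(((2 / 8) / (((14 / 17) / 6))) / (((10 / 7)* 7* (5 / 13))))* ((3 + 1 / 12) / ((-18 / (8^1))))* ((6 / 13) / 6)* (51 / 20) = -10693 / 84000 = -0.13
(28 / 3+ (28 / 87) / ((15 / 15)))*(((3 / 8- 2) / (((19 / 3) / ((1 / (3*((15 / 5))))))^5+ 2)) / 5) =-91 / 17449069711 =-0.00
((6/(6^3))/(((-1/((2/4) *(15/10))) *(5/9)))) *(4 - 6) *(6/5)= 0.09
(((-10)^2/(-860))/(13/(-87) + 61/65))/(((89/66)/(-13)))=12129975/8538037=1.42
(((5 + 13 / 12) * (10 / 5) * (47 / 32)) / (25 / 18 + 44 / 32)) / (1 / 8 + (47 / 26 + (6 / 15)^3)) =16726125 / 5165443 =3.24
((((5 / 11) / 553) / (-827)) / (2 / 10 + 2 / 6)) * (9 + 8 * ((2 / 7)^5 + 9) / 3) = -0.00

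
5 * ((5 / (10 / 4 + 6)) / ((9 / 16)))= 800 / 153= 5.23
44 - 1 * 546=-502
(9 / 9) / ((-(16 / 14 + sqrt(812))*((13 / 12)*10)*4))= 21 / 645515 - 147*sqrt(203) / 2582060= -0.00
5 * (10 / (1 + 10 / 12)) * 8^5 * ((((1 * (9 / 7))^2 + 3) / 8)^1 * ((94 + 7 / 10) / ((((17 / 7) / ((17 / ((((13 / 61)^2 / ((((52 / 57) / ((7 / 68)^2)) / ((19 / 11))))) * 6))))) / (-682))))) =-3641344629806202880 / 84721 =-42980425512047.81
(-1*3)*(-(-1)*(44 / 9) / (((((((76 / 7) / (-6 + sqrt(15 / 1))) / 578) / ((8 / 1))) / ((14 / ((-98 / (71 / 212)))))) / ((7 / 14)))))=-902836 / 1007 + 451418*sqrt(15) / 3021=-317.83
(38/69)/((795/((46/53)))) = 0.00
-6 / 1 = -6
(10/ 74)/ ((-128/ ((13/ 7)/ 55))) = -13/ 364672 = -0.00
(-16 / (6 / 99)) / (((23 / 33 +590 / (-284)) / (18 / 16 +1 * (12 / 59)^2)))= 5022796878 / 22518589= 223.05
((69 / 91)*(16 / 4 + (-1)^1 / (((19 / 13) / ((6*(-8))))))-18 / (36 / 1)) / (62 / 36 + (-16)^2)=121977 / 1145833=0.11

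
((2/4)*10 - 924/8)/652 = -221/1304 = -0.17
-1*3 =-3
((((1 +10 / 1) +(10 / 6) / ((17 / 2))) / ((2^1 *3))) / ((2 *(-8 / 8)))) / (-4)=571 / 2448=0.23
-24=-24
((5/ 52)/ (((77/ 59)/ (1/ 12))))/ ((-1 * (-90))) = 0.00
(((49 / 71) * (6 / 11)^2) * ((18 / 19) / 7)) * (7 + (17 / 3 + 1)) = 0.38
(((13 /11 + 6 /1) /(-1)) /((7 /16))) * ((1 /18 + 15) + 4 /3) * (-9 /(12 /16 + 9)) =745760 /3003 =248.34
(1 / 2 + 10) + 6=33 / 2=16.50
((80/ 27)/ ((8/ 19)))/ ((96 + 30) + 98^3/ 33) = 209/ 850815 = 0.00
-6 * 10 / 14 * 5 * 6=-128.57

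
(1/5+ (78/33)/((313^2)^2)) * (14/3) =492693481938/527885872855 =0.93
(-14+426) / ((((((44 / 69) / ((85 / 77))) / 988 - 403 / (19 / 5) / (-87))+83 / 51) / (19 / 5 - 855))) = -14733020684928 / 119606623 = -123178.97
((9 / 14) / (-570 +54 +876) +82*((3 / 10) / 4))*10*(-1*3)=-10335 / 56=-184.55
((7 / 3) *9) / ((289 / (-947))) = -19887 / 289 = -68.81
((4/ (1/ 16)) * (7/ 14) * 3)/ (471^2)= 32/ 73947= 0.00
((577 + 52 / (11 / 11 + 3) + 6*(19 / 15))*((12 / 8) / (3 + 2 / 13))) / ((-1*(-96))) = 2.96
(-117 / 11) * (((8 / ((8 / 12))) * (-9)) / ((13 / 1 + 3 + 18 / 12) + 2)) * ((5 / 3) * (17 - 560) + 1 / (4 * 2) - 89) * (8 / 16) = -644031 / 22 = -29274.14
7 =7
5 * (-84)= -420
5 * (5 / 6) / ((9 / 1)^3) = 25 / 4374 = 0.01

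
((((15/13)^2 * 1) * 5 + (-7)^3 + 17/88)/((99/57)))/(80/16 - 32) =94985237/13250952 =7.17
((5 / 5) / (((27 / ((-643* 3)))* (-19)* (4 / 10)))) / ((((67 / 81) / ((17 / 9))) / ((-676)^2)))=12488011640 / 1273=9809907.02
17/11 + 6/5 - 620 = -617.25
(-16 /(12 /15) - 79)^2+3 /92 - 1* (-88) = 909791 /92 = 9889.03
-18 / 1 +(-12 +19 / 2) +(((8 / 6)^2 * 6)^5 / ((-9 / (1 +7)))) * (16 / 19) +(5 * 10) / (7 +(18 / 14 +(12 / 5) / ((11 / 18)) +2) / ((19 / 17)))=-422753546096105 / 4089396942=-103377.97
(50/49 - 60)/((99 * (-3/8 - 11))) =23120/441441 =0.05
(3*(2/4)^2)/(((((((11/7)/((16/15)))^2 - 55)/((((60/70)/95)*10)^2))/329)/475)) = -45480960/2518241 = -18.06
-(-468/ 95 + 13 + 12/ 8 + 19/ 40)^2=-58323769/ 577600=-100.98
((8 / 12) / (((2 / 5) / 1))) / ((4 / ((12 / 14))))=0.36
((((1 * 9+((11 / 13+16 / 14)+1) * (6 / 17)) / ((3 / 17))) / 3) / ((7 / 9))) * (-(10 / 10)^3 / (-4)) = 6.10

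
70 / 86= 35 / 43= 0.81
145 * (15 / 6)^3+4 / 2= 2267.62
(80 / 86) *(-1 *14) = -560 / 43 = -13.02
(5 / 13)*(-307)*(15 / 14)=-23025 / 182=-126.51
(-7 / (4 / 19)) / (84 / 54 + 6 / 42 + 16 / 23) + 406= 5440939 / 13876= 392.11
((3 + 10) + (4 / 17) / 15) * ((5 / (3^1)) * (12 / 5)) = 13276 / 255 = 52.06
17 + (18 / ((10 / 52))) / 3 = 241 / 5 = 48.20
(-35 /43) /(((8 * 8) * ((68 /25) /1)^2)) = -21875 /12725248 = -0.00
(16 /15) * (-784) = -12544 /15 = -836.27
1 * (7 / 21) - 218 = -653 / 3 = -217.67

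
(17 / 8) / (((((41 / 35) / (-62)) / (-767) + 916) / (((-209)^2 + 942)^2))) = 28170305220783635 / 6098325124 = 4619351.16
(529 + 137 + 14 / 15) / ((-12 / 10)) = -5002 / 9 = -555.78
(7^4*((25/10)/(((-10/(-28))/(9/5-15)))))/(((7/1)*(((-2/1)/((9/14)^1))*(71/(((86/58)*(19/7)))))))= 11889801/20590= 577.46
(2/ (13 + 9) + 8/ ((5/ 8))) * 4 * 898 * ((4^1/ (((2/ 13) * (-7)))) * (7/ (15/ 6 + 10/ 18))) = -1191868704/ 3025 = -394006.18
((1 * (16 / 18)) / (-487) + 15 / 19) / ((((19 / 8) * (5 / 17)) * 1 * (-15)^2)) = 8920648 / 1780045875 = 0.01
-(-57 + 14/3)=157/3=52.33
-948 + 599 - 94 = -443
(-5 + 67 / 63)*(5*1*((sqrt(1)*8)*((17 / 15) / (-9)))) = 33728 / 1701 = 19.83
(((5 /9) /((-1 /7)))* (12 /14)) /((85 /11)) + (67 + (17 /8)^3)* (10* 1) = 9994703 /13056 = 765.53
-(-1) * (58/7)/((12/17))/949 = 493/39858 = 0.01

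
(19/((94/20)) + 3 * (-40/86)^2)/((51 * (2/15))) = 1019275/1477351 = 0.69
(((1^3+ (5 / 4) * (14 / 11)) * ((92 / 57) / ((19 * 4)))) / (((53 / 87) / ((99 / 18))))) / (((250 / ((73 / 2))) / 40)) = 146073 / 50350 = 2.90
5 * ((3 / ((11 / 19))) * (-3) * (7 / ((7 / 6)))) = -5130 / 11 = -466.36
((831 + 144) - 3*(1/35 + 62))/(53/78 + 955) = 2153736/2609005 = 0.83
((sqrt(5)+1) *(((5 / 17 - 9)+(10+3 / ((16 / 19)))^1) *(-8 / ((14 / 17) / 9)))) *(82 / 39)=-162483 *sqrt(5) / 182 - 162483 / 182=-2889.04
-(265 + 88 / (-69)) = -18197 / 69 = -263.72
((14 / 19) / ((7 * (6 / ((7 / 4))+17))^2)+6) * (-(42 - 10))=-74598400 / 388531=-192.00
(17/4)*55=233.75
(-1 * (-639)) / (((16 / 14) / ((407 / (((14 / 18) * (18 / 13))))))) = 211309.31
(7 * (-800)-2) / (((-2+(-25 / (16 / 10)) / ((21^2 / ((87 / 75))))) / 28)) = 553387968 / 7201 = 76848.77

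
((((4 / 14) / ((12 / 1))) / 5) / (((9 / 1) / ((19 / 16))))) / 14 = 19 / 423360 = 0.00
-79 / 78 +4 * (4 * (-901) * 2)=-2248975 / 78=-28833.01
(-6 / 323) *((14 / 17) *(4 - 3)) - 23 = -126377 / 5491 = -23.02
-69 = -69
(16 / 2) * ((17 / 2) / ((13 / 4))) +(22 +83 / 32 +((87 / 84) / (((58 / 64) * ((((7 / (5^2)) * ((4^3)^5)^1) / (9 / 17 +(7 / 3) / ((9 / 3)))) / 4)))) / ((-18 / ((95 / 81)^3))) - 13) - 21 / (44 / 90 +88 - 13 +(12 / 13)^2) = 10456724506721187439145071 / 324322533739564376260608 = 32.24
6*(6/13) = 36/13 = 2.77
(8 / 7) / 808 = 1 / 707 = 0.00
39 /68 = 0.57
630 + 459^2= 211311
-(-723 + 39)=684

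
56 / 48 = 7 / 6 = 1.17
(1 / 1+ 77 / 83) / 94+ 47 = 183427 / 3901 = 47.02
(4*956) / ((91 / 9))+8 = 35144 / 91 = 386.20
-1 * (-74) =74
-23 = -23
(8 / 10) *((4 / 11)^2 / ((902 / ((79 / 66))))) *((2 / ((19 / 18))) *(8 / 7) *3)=364032 / 399186865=0.00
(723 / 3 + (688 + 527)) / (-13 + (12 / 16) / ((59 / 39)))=-26432 / 227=-116.44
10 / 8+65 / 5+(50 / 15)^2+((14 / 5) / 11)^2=2768881 / 108900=25.43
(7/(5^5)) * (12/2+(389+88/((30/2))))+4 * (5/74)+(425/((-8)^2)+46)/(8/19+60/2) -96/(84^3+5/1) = 2.90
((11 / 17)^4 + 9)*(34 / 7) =1532660 / 34391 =44.57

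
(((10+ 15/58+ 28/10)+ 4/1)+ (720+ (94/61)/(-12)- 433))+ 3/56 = 451707733/1485960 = 303.98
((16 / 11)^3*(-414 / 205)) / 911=-1695744 / 248570905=-0.01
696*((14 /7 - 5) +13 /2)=2436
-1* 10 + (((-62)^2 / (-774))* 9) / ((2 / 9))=-9079 / 43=-211.14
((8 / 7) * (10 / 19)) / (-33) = -80 / 4389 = -0.02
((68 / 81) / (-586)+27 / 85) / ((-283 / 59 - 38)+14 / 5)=-37636159 / 4760436339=-0.01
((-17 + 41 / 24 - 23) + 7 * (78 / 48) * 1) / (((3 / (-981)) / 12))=105621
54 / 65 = 0.83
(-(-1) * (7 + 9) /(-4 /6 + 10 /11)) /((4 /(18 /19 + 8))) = 2805 /19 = 147.63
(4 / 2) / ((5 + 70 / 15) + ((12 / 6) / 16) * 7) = 48 / 253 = 0.19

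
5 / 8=0.62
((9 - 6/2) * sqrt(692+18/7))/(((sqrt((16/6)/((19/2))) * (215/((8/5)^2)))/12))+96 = 1152 * sqrt(1939938)/37625+96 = 138.65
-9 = -9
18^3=5832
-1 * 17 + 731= 714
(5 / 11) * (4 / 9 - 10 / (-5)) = 10 / 9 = 1.11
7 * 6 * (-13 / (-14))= 39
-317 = -317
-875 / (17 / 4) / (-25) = 140 / 17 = 8.24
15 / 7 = 2.14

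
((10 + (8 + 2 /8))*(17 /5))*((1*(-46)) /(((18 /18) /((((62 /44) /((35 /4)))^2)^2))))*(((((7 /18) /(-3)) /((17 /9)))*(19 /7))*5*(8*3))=942759789472 /21970650625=42.91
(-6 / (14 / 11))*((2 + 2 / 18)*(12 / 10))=-11.94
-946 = -946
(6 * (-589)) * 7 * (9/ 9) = -24738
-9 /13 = -0.69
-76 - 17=-93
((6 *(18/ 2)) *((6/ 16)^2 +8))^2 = 197880489/ 1024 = 193242.67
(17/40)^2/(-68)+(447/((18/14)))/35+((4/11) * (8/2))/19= 40157021/4012800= 10.01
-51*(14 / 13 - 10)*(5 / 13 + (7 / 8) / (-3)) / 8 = 14297 / 2704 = 5.29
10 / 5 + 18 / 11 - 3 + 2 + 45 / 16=959 / 176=5.45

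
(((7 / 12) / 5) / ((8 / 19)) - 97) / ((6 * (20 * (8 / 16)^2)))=-46427 / 14400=-3.22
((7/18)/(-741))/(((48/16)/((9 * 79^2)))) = -43687/4446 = -9.83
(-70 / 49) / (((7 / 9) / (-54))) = 4860 / 49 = 99.18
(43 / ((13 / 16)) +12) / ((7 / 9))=7596 / 91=83.47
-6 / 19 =-0.32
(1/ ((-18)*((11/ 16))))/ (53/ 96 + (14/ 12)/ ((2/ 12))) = -256/ 23925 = -0.01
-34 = -34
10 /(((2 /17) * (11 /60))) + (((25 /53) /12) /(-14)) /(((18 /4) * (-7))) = 1430427875 /3085236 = 463.64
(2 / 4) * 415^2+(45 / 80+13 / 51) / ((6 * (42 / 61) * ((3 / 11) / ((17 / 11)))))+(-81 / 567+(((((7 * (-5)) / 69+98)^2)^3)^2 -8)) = 3847114800955108790793125317932804314017342645327 / 5217555805404235512827328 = 737340422304702039895951.90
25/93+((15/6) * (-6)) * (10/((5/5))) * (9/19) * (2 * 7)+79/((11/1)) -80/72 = -57634436/58311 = -988.40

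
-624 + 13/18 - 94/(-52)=-72712/117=-621.47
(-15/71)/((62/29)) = -435/4402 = -0.10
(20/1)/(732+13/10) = 200/7333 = 0.03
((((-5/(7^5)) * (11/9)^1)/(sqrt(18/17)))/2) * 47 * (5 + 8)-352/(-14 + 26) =-88/3-33605 * sqrt(34)/1815156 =-29.44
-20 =-20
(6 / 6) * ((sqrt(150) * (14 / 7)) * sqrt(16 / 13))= 40 * sqrt(78) / 13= 27.17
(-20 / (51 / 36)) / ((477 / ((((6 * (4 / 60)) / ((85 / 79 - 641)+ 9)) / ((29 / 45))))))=37920 / 1302347747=0.00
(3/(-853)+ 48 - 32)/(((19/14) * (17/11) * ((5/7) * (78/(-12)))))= -1.64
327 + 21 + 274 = 622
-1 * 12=-12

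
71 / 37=1.92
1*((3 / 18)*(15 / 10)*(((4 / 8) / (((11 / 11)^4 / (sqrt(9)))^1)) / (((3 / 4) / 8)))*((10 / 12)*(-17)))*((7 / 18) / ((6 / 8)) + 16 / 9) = -10540 / 81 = -130.12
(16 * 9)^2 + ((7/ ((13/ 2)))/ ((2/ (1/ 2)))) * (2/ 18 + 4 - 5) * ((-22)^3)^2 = -3172211200/ 117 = -27112916.24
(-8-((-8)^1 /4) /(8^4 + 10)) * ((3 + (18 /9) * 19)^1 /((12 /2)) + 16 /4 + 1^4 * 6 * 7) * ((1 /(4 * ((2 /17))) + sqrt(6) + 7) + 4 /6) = -1223431385 /295632-5206091 * sqrt(6) /12318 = -5173.61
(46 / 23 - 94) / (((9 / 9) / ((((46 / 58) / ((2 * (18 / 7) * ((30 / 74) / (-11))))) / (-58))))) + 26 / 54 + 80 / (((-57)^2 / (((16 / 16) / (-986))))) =-6.16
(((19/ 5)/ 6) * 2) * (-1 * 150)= -190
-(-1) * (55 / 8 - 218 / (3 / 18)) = -10409 / 8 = -1301.12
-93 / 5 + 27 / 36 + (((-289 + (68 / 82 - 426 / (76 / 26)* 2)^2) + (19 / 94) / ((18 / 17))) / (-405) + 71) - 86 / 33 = -359815726684757 / 2287141250130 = -157.32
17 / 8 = 2.12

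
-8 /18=-4 /9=-0.44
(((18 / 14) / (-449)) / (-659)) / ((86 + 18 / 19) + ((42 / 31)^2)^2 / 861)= 0.00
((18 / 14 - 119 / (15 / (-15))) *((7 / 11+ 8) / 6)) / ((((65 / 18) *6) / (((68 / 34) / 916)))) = 7999 / 458458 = 0.02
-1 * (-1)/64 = 1/64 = 0.02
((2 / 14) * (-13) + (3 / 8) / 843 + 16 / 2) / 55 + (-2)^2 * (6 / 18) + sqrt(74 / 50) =sqrt(37) / 5 + 3751933 / 2596440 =2.66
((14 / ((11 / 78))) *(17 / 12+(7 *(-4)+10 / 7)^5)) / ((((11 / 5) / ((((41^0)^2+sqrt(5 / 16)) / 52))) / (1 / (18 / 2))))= -13357215261965 / 10458756 - 13357215261965 *sqrt(5) / 41835024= -1991070.98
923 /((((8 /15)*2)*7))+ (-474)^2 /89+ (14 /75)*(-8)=1978577359 /747600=2646.57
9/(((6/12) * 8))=9/4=2.25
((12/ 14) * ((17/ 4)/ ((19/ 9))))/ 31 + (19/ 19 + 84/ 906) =1429899/ 1245146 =1.15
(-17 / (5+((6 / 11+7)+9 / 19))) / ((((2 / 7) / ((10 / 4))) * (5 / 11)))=-273581 / 10884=-25.14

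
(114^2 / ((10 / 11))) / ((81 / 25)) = 39710 / 9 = 4412.22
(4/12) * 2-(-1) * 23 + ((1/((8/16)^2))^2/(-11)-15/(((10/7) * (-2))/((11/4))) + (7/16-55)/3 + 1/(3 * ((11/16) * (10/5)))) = 823/44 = 18.70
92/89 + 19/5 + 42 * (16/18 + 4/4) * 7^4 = 254296363/1335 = 190484.17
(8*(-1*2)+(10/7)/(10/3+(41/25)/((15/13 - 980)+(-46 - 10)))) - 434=-10579110900/23531557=-449.57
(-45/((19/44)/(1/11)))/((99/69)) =-1380/209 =-6.60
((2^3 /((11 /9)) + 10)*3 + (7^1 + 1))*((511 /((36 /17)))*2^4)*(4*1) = 88120928 /99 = 890110.38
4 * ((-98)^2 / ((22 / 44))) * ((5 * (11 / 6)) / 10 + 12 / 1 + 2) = 1146077.33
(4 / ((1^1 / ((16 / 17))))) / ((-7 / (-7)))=64 / 17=3.76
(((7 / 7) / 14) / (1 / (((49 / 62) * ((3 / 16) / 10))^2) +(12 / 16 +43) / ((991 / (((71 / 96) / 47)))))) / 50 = 4601062368 / 14667121894391875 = 0.00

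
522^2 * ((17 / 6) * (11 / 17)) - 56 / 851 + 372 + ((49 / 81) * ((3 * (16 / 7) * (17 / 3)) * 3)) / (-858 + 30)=103381166098 / 206793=499925.85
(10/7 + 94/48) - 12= -1447/168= -8.61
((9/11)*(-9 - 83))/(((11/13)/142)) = -1528488/121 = -12632.13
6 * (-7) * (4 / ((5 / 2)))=-336 / 5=-67.20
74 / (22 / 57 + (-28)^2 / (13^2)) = 356421 / 24203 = 14.73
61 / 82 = 0.74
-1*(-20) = 20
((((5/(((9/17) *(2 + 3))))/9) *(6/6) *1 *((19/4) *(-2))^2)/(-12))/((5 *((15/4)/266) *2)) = -816221/72900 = -11.20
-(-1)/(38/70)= 35/19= 1.84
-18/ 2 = -9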